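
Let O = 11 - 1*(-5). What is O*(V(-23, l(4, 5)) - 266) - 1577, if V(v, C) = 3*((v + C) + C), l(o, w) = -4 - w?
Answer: -7801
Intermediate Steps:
O = 16 (O = 11 + 5 = 16)
V(v, C) = 3*v + 6*C (V(v, C) = 3*((C + v) + C) = 3*(v + 2*C) = 3*v + 6*C)
O*(V(-23, l(4, 5)) - 266) - 1577 = 16*((3*(-23) + 6*(-4 - 1*5)) - 266) - 1577 = 16*((-69 + 6*(-4 - 5)) - 266) - 1577 = 16*((-69 + 6*(-9)) - 266) - 1577 = 16*((-69 - 54) - 266) - 1577 = 16*(-123 - 266) - 1577 = 16*(-389) - 1577 = -6224 - 1577 = -7801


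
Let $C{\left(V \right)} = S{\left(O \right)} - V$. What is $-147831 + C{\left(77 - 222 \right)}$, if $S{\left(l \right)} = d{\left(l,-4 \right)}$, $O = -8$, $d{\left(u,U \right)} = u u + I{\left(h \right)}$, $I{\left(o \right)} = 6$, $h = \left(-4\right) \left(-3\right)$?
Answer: $-147616$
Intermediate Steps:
$h = 12$
$d{\left(u,U \right)} = 6 + u^{2}$ ($d{\left(u,U \right)} = u u + 6 = u^{2} + 6 = 6 + u^{2}$)
$S{\left(l \right)} = 6 + l^{2}$
$C{\left(V \right)} = 70 - V$ ($C{\left(V \right)} = \left(6 + \left(-8\right)^{2}\right) - V = \left(6 + 64\right) - V = 70 - V$)
$-147831 + C{\left(77 - 222 \right)} = -147831 + \left(70 - \left(77 - 222\right)\right) = -147831 + \left(70 - -145\right) = -147831 + \left(70 + 145\right) = -147831 + 215 = -147616$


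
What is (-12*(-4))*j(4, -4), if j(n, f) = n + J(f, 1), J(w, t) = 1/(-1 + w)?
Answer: 912/5 ≈ 182.40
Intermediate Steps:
j(n, f) = n + 1/(-1 + f)
(-12*(-4))*j(4, -4) = (-12*(-4))*((1 + 4*(-1 - 4))/(-1 - 4)) = 48*((1 + 4*(-5))/(-5)) = 48*(-(1 - 20)/5) = 48*(-⅕*(-19)) = 48*(19/5) = 912/5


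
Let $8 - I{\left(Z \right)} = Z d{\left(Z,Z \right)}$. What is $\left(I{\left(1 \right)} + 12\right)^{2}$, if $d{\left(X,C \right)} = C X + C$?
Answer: $324$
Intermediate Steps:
$d{\left(X,C \right)} = C + C X$
$I{\left(Z \right)} = 8 - Z^{2} \left(1 + Z\right)$ ($I{\left(Z \right)} = 8 - Z Z \left(1 + Z\right) = 8 - Z^{2} \left(1 + Z\right)$)
$\left(I{\left(1 \right)} + 12\right)^{2} = \left(\left(8 - 1^{2} - 1^{3}\right) + 12\right)^{2} = \left(\left(8 - 1 - 1\right) + 12\right)^{2} = \left(6 + 12\right)^{2} = 18^{2} = 324$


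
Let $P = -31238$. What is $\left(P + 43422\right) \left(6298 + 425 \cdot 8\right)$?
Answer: $118160432$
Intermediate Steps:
$\left(P + 43422\right) \left(6298 + 425 \cdot 8\right) = \left(-31238 + 43422\right) \left(6298 + 425 \cdot 8\right) = 12184 \left(6298 + 3400\right) = 12184 \cdot 9698 = 118160432$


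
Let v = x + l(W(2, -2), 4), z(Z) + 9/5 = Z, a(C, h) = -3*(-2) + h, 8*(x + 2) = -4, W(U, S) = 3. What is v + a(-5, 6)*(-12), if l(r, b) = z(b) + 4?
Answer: -1403/10 ≈ -140.30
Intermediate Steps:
x = -5/2 (x = -2 + (⅛)*(-4) = -2 - ½ = -5/2 ≈ -2.5000)
a(C, h) = 6 + h
z(Z) = -9/5 + Z
l(r, b) = 11/5 + b (l(r, b) = (-9/5 + b) + 4 = 11/5 + b)
v = 37/10 (v = -5/2 + (11/5 + 4) = -5/2 + 31/5 = 37/10 ≈ 3.7000)
v + a(-5, 6)*(-12) = 37/10 + (6 + 6)*(-12) = 37/10 + 12*(-12) = 37/10 - 144 = -1403/10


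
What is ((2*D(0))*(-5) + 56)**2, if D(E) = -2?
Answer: 5776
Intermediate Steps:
((2*D(0))*(-5) + 56)**2 = ((2*(-2))*(-5) + 56)**2 = (-4*(-5) + 56)**2 = (20 + 56)**2 = 76**2 = 5776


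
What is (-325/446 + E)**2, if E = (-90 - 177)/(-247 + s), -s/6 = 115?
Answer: 34389106249/174642081604 ≈ 0.19691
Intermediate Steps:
s = -690 (s = -6*115 = -690)
E = 267/937 (E = (-90 - 177)/(-247 - 690) = -267/(-937) = -267*(-1/937) = 267/937 ≈ 0.28495)
(-325/446 + E)**2 = (-325/446 + 267/937)**2 = (-185443/417902)**2 = 34389106249/174642081604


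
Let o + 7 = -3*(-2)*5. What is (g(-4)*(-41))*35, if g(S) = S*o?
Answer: 132020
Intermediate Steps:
o = 23 (o = -7 - 3*(-2)*5 = -7 + 6*5 = -7 + 30 = 23)
g(S) = 23*S (g(S) = S*23 = 23*S)
(g(-4)*(-41))*35 = ((23*(-4))*(-41))*35 = -92*(-41)*35 = 3772*35 = 132020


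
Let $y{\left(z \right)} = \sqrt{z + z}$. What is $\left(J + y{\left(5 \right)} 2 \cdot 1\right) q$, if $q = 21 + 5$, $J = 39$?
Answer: $1014 + 52 \sqrt{10} \approx 1178.4$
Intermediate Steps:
$y{\left(z \right)} = \sqrt{2} \sqrt{z}$ ($y{\left(z \right)} = \sqrt{2 z} = \sqrt{2} \sqrt{z}$)
$q = 26$
$\left(J + y{\left(5 \right)} 2 \cdot 1\right) q = \left(39 + \sqrt{2} \sqrt{5} \cdot 2 \cdot 1\right) 26 = \left(39 + \sqrt{10} \cdot 2 \cdot 1\right) 26 = \left(39 + 2 \sqrt{10} \cdot 1\right) 26 = \left(39 + 2 \sqrt{10}\right) 26 = 1014 + 52 \sqrt{10}$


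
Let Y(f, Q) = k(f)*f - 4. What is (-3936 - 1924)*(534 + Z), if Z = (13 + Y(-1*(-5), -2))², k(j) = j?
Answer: -9903400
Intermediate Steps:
Y(f, Q) = -4 + f² (Y(f, Q) = f*f - 4 = f² - 4 = -4 + f²)
Z = 1156 (Z = (13 + (-4 + (-1*(-5))²))² = (13 + (-4 + 5²))² = (13 + (-4 + 25))² = (13 + 21)² = 34² = 1156)
(-3936 - 1924)*(534 + Z) = (-3936 - 1924)*(534 + 1156) = -5860*1690 = -9903400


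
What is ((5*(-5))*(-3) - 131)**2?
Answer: 3136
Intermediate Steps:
((5*(-5))*(-3) - 131)**2 = (-25*(-3) - 131)**2 = (75 - 131)**2 = (-56)**2 = 3136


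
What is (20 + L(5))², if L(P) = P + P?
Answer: 900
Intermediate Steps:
L(P) = 2*P
(20 + L(5))² = (20 + 2*5)² = (20 + 10)² = 30² = 900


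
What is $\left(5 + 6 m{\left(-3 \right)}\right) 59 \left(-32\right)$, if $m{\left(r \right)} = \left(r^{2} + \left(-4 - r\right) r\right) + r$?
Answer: $-111392$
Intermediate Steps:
$m{\left(r \right)} = r + r^{2} + r \left(-4 - r\right)$ ($m{\left(r \right)} = \left(r^{2} + r \left(-4 - r\right)\right) + r = r + r^{2} + r \left(-4 - r\right)$)
$\left(5 + 6 m{\left(-3 \right)}\right) 59 \left(-32\right) = \left(5 + 6 \left(\left(-3\right) \left(-3\right)\right)\right) 59 \left(-32\right) = \left(5 + 6 \cdot 9\right) 59 \left(-32\right) = \left(5 + 54\right) 59 \left(-32\right) = 59 \cdot 59 \left(-32\right) = 3481 \left(-32\right) = -111392$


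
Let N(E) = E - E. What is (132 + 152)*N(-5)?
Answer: 0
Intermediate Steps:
N(E) = 0
(132 + 152)*N(-5) = (132 + 152)*0 = 284*0 = 0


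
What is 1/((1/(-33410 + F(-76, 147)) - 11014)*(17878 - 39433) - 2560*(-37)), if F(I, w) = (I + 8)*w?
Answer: 43406/10308989696495 ≈ 4.2105e-9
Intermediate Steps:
F(I, w) = w*(8 + I) (F(I, w) = (8 + I)*w = w*(8 + I))
1/((1/(-33410 + F(-76, 147)) - 11014)*(17878 - 39433) - 2560*(-37)) = 1/((1/(-33410 + 147*(8 - 76)) - 11014)*(17878 - 39433) - 2560*(-37)) = 1/((1/(-33410 + 147*(-68)) - 11014)*(-21555) + 94720) = 1/((1/(-33410 - 9996) - 11014)*(-21555) + 94720) = 1/((1/(-43406) - 11014)*(-21555) + 94720) = 1/((-1/43406 - 11014)*(-21555) + 94720) = 1/(-478073685/43406*(-21555) + 94720) = 1/(10304878280175/43406 + 94720) = 1/(10308989696495/43406) = 43406/10308989696495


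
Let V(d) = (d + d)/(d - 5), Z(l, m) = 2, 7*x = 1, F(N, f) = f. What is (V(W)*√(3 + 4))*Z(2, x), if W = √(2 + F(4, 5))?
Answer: -70/9 - 14*√7/9 ≈ -11.893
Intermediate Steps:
x = ⅐ (x = (⅐)*1 = ⅐ ≈ 0.14286)
W = √7 (W = √(2 + 5) = √7 ≈ 2.6458)
V(d) = 2*d/(-5 + d) (V(d) = (2*d)/(-5 + d) = 2*d/(-5 + d))
(V(W)*√(3 + 4))*Z(2, x) = ((2*√7/(-5 + √7))*√(3 + 4))*2 = ((2*√7/(-5 + √7))*√7)*2 = (14/(-5 + √7))*2 = 28/(-5 + √7)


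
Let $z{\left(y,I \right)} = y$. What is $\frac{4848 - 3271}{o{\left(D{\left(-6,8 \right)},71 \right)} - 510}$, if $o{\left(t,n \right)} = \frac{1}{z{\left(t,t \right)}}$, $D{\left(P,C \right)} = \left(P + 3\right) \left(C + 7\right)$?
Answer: $- \frac{70965}{22951} \approx -3.092$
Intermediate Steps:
$D{\left(P,C \right)} = \left(3 + P\right) \left(7 + C\right)$
$o{\left(t,n \right)} = \frac{1}{t}$
$\frac{4848 - 3271}{o{\left(D{\left(-6,8 \right)},71 \right)} - 510} = \frac{4848 - 3271}{\frac{1}{21 + 3 \cdot 8 + 7 \left(-6\right) + 8 \left(-6\right)} - 510} = \frac{1577}{\frac{1}{21 + 24 - 42 - 48} - 510} = \frac{1577}{\frac{1}{-45} - 510} = \frac{1577}{- \frac{1}{45} - 510} = \frac{1577}{- \frac{22951}{45}} = 1577 \left(- \frac{45}{22951}\right) = - \frac{70965}{22951}$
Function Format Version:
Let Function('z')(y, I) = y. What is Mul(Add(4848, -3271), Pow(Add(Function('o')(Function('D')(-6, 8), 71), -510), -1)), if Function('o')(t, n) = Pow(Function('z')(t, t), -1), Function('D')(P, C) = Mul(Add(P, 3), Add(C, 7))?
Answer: Rational(-70965, 22951) ≈ -3.0920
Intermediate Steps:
Function('D')(P, C) = Mul(Add(3, P), Add(7, C))
Function('o')(t, n) = Pow(t, -1)
Mul(Add(4848, -3271), Pow(Add(Function('o')(Function('D')(-6, 8), 71), -510), -1)) = Mul(Add(4848, -3271), Pow(Add(Pow(Add(21, Mul(3, 8), Mul(7, -6), Mul(8, -6)), -1), -510), -1)) = Mul(1577, Pow(Add(Pow(Add(21, 24, -42, -48), -1), -510), -1)) = Mul(1577, Pow(Add(Pow(-45, -1), -510), -1)) = Mul(1577, Pow(Add(Rational(-1, 45), -510), -1)) = Mul(1577, Pow(Rational(-22951, 45), -1)) = Mul(1577, Rational(-45, 22951)) = Rational(-70965, 22951)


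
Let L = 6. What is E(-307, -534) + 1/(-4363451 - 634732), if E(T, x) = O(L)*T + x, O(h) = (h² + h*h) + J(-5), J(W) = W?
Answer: -105476655850/4998183 ≈ -21103.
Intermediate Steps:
O(h) = -5 + 2*h² (O(h) = (h² + h*h) - 5 = (h² + h²) - 5 = 2*h² - 5 = -5 + 2*h²)
E(T, x) = x + 67*T (E(T, x) = (-5 + 2*6²)*T + x = (-5 + 2*36)*T + x = (-5 + 72)*T + x = 67*T + x = x + 67*T)
E(-307, -534) + 1/(-4363451 - 634732) = (-534 + 67*(-307)) + 1/(-4363451 - 634732) = (-534 - 20569) + 1/(-4998183) = -21103 - 1/4998183 = -105476655850/4998183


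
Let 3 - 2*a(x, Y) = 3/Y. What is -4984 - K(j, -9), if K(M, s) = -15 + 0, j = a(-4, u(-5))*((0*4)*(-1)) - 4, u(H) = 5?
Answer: -4969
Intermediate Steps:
a(x, Y) = 3/2 - 3/(2*Y)
j = -4 (j = ((3/2)*(-1 + 5)/5)*((0*4)*(-1)) - 4 = ((3/2)*(1/5)*4)*(0*(-1)) - 4 = (6/5)*0 - 4 = 0 - 4 = -4)
K(M, s) = -15
-4984 - K(j, -9) = -4984 - 1*(-15) = -4984 + 15 = -4969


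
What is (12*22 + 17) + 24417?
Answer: 24698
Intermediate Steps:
(12*22 + 17) + 24417 = (264 + 17) + 24417 = 281 + 24417 = 24698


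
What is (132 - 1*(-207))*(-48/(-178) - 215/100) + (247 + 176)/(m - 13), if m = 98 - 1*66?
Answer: -20805087/33820 ≈ -615.17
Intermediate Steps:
m = 32 (m = 98 - 66 = 32)
(132 - 1*(-207))*(-48/(-178) - 215/100) + (247 + 176)/(m - 13) = (132 - 1*(-207))*(-48/(-178) - 215/100) + (247 + 176)/(32 - 13) = (132 + 207)*(-48*(-1/178) - 215*1/100) + 423/19 = 339*(24/89 - 43/20) + 423*(1/19) = 339*(-3347/1780) + 423/19 = -1134633/1780 + 423/19 = -20805087/33820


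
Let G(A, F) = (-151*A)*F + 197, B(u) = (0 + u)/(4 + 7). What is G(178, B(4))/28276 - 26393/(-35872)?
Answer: 1107559327/2789370848 ≈ 0.39706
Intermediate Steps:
B(u) = u/11
G(A, F) = 197 - 151*A*F (G(A, F) = -151*A*F + 197 = 197 - 151*A*F)
G(178, B(4))/28276 - 26393/(-35872) = (197 - 151*178*(1/11)*4)/28276 - 26393/(-35872) = (197 - 151*178*4/11)*(1/28276) - 26393*(-1/35872) = (197 - 107512/11)*(1/28276) + 26393/35872 = -105345/11*1/28276 + 26393/35872 = -105345/311036 + 26393/35872 = 1107559327/2789370848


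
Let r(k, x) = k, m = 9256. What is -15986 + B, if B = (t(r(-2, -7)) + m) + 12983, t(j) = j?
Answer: 6251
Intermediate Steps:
B = 22237 (B = (-2 + 9256) + 12983 = 9254 + 12983 = 22237)
-15986 + B = -15986 + 22237 = 6251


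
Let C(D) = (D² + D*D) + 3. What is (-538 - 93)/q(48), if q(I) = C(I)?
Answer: -631/4611 ≈ -0.13685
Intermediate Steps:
C(D) = 3 + 2*D² (C(D) = (D² + D²) + 3 = 2*D² + 3 = 3 + 2*D²)
q(I) = 3 + 2*I²
(-538 - 93)/q(48) = (-538 - 93)/(3 + 2*48²) = -631/(3 + 2*2304) = -631/(3 + 4608) = -631/4611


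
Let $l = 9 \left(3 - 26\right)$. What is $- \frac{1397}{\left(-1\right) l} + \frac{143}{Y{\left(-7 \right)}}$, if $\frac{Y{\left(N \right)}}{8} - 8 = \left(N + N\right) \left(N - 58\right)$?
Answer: $- \frac{1136663}{168912} \approx -6.7293$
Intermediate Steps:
$l = -207$ ($l = 9 \left(-23\right) = -207$)
$Y{\left(N \right)} = 64 + 16 N \left(-58 + N\right)$ ($Y{\left(N \right)} = 64 + 8 \left(N + N\right) \left(N - 58\right) = 64 + 8 \cdot 2 N \left(-58 + N\right) = 64 + 16 N \left(-58 + N\right)$)
$- \frac{1397}{\left(-1\right) l} + \frac{143}{Y{\left(-7 \right)}} = - \frac{1397}{\left(-1\right) \left(-207\right)} + \frac{143}{64 - -6496 + 16 \left(-7\right)^{2}} = - \frac{1397}{207} + \frac{143}{64 + 6496 + 16 \cdot 49} = \left(-1397\right) \frac{1}{207} + \frac{143}{64 + 6496 + 784} = - \frac{1397}{207} + \frac{143}{7344} = - \frac{1136663}{168912}$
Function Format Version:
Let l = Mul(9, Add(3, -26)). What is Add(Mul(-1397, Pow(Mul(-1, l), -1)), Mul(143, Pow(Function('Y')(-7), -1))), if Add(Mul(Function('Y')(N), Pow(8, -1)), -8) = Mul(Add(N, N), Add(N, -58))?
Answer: Rational(-1136663, 168912) ≈ -6.7293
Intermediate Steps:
l = -207 (l = Mul(9, -23) = -207)
Function('Y')(N) = Add(64, Mul(16, N, Add(-58, N))) (Function('Y')(N) = Add(64, Mul(8, Mul(Add(N, N), Add(N, -58)))) = Add(64, Mul(8, Mul(Mul(2, N), Add(-58, N)))) = Add(64, Mul(8, Mul(2, N, Add(-58, N)))) = Add(64, Mul(16, N, Add(-58, N))))
Add(Mul(-1397, Pow(Mul(-1, l), -1)), Mul(143, Pow(Function('Y')(-7), -1))) = Add(Mul(-1397, Pow(Mul(-1, -207), -1)), Mul(143, Pow(Add(64, Mul(-928, -7), Mul(16, Pow(-7, 2))), -1))) = Add(Mul(-1397, Pow(207, -1)), Mul(143, Pow(Add(64, 6496, Mul(16, 49)), -1))) = Add(Mul(-1397, Rational(1, 207)), Mul(143, Pow(Add(64, 6496, 784), -1))) = Add(Rational(-1397, 207), Mul(143, Pow(7344, -1))) = Add(Rational(-1397, 207), Mul(143, Rational(1, 7344))) = Add(Rational(-1397, 207), Rational(143, 7344)) = Rational(-1136663, 168912)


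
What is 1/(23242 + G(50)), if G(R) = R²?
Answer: 1/25742 ≈ 3.8847e-5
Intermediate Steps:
1/(23242 + G(50)) = 1/(23242 + 50²) = 1/(23242 + 2500) = 1/25742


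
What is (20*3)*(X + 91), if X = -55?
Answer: 2160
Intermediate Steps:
(20*3)*(X + 91) = (20*3)*(-55 + 91) = 60*36 = 2160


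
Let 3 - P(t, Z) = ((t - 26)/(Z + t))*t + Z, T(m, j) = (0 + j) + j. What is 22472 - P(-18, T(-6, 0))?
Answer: 22425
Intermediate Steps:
T(m, j) = 2*j (T(m, j) = j + j = 2*j)
P(t, Z) = 3 - Z - t*(-26 + t)/(Z + t) (P(t, Z) = 3 - (((t - 26)/(Z + t))*t + Z) = 3 - (((-26 + t)/(Z + t))*t + Z) = 3 - (t*(-26 + t)/(Z + t) + Z) = 3 - (Z + t*(-26 + t)/(Z + t)) = 3 + (-Z - t*(-26 + t)/(Z + t)) = 3 - Z - t*(-26 + t)/(Z + t))
22472 - P(-18, T(-6, 0)) = 22472 - (-(2*0)**2 - 1*(-18)**2 + 3*(2*0) + 29*(-18) - 1*2*0*(-18))/(2*0 - 18) = 22472 - (-1*0**2 - 1*324 + 3*0 - 522 - 1*0*(-18))/(0 - 18) = 22472 - (-1*0 - 324 + 0 - 522 + 0)/(-18) = 22472 - (-1)*(0 - 324 + 0 - 522 + 0)/18 = 22472 - (-1)*(-846)/18 = 22472 - 1*47 = 22472 - 47 = 22425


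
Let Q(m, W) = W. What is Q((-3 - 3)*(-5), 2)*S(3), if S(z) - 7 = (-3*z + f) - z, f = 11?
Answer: 12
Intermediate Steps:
S(z) = 18 - 4*z (S(z) = 7 + ((-3*z + 11) - z) = 7 + ((11 - 3*z) - z) = 7 + (11 - 4*z) = 18 - 4*z)
Q((-3 - 3)*(-5), 2)*S(3) = 2*(18 - 4*3) = 2*(18 - 12) = 2*6 = 12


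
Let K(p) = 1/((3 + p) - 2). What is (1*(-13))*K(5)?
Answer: -13/6 ≈ -2.1667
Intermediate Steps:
K(p) = 1/(1 + p)
(1*(-13))*K(5) = (1*(-13))/(1 + 5) = -13/6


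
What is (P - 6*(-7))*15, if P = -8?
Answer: 510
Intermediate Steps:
(P - 6*(-7))*15 = (-8 - 6*(-7))*15 = (-8 + 42)*15 = 34*15 = 510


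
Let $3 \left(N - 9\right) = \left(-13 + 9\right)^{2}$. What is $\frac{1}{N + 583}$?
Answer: $\frac{3}{1792} \approx 0.0016741$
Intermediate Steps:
$N = \frac{43}{3}$ ($N = 9 + \frac{\left(-13 + 9\right)^{2}}{3} = 9 + \frac{\left(-4\right)^{2}}{3} = 9 + \frac{1}{3} \cdot 16 = 9 + \frac{16}{3} = \frac{43}{3} \approx 14.333$)
$\frac{1}{N + 583} = \frac{1}{\frac{43}{3} + 583} = \frac{1}{\frac{1792}{3}} = \frac{3}{1792}$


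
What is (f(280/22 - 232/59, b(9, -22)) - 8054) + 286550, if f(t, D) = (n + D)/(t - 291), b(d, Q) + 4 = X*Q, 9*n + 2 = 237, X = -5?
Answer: 459060616403/1648359 ≈ 2.7850e+5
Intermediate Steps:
n = 235/9 (n = -2/9 + (⅑)*237 = -2/9 + 79/3 = 235/9 ≈ 26.111)
b(d, Q) = -4 - 5*Q
f(t, D) = (235/9 + D)/(-291 + t) (f(t, D) = (235/9 + D)/(t - 291) = (235/9 + D)/(-291 + t))
(f(280/22 - 232/59, b(9, -22)) - 8054) + 286550 = ((235/9 + (-4 - 5*(-22)))/(-291 + (280/22 - 232/59)) - 8054) + 286550 = ((235/9 + (-4 + 110))/(-291 + (280*(1/22) - 232*1/59)) - 8054) + 286550 = ((235/9 + 106)/(-291 + (140/11 - 232/59)) - 8054) + 286550 = ((1189/9)/(-291 + 5708/649) - 8054) + 286550 = ((1189/9)/(-183151/649) - 8054) + 286550 = (-649/183151*1189/9 - 8054) + 286550 = (-771661/1648359 - 8054) + 286550 = -13276655047/1648359 + 286550 = 459060616403/1648359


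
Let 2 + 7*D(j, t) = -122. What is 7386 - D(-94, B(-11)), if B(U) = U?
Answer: 51826/7 ≈ 7403.7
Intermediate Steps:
D(j, t) = -124/7 (D(j, t) = -2/7 + (⅐)*(-122) = -2/7 - 122/7 = -124/7)
7386 - D(-94, B(-11)) = 7386 - 1*(-124/7) = 7386 + 124/7 = 51826/7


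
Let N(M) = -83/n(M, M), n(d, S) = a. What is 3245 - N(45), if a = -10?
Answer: 32367/10 ≈ 3236.7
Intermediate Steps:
n(d, S) = -10
N(M) = 83/10 (N(M) = -83/(-10) = -83*(-⅒) = 83/10)
3245 - N(45) = 3245 - 1*83/10 = 3245 - 83/10 = 32367/10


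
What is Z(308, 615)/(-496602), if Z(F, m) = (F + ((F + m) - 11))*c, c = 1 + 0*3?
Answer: -610/248301 ≈ -0.0024567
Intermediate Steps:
c = 1 (c = 1 + 0 = 1)
Z(F, m) = -11 + m + 2*F (Z(F, m) = (F + ((F + m) - 11))*1 = (F + (-11 + F + m))*1 = (-11 + m + 2*F)*1 = -11 + m + 2*F)
Z(308, 615)/(-496602) = (-11 + 615 + 2*308)/(-496602) = (-11 + 615 + 616)*(-1/496602) = 1220*(-1/496602) = -610/248301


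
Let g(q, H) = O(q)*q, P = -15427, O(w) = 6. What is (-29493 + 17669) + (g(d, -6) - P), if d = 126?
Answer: 4359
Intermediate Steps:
g(q, H) = 6*q
(-29493 + 17669) + (g(d, -6) - P) = (-29493 + 17669) + (6*126 - 1*(-15427)) = -11824 + (756 + 15427) = -11824 + 16183 = 4359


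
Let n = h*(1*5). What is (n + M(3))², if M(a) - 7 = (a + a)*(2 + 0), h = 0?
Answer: 361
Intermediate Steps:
n = 0 (n = 0*(1*5) = 0*5 = 0)
M(a) = 7 + 4*a (M(a) = 7 + (a + a)*(2 + 0) = 7 + (2*a)*2 = 7 + 4*a)
(n + M(3))² = (0 + (7 + 4*3))² = (0 + (7 + 12))² = (0 + 19)² = 19² = 361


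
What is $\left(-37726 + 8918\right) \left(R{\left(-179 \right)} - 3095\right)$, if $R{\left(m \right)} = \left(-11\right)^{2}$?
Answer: $85674992$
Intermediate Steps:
$R{\left(m \right)} = 121$
$\left(-37726 + 8918\right) \left(R{\left(-179 \right)} - 3095\right) = \left(-37726 + 8918\right) \left(121 - 3095\right) = \left(-28808\right) \left(-2974\right) = 85674992$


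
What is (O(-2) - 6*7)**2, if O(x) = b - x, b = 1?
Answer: 1521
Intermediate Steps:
O(x) = 1 - x
(O(-2) - 6*7)**2 = ((1 - 1*(-2)) - 6*7)**2 = ((1 + 2) - 42)**2 = (3 - 42)**2 = (-39)**2 = 1521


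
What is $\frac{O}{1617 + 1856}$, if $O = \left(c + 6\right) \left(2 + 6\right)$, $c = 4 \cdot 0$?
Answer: $\frac{48}{3473} \approx 0.013821$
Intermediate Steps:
$c = 0$
$O = 48$ ($O = \left(0 + 6\right) \left(2 + 6\right) = 6 \cdot 8 = 48$)
$\frac{O}{1617 + 1856} = \frac{1}{1617 + 1856} \cdot 48 = \frac{1}{3473} \cdot 48 = \frac{48}{3473}$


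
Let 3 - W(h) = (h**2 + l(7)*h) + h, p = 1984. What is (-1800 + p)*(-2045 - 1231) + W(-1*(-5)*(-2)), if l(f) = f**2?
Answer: -602381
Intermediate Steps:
W(h) = 3 - h**2 - 50*h (W(h) = 3 - ((h**2 + 7**2*h) + h) = 3 - ((h**2 + 49*h) + h) = 3 - (h**2 + 50*h) = 3 + (-h**2 - 50*h) = 3 - h**2 - 50*h)
(-1800 + p)*(-2045 - 1231) + W(-1*(-5)*(-2)) = (-1800 + 1984)*(-2045 - 1231) + (3 - (-1*(-5)*(-2))**2 - 50*(-1*(-5))*(-2)) = 184*(-3276) + (3 - (5*(-2))**2 - 250*(-2)) = -602784 + (3 - 1*(-10)**2 - 50*(-10)) = -602784 + (3 - 1*100 + 500) = -602784 + (3 - 100 + 500) = -602784 + 403 = -602381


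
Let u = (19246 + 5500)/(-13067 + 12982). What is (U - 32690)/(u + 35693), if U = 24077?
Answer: -81345/334351 ≈ -0.24329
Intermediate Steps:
u = -24746/85 (u = 24746/(-85) = 24746*(-1/85) = -24746/85 ≈ -291.13)
(U - 32690)/(u + 35693) = (24077 - 32690)/(-24746/85 + 35693) = -8613/3009159/85 = -8613*85/3009159 = -81345/334351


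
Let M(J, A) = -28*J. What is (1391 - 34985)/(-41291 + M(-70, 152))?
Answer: 33594/39331 ≈ 0.85414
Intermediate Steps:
(1391 - 34985)/(-41291 + M(-70, 152)) = (1391 - 34985)/(-41291 - 28*(-70)) = -33594/(-41291 + 1960) = -33594/(-39331) = -33594*(-1/39331) = 33594/39331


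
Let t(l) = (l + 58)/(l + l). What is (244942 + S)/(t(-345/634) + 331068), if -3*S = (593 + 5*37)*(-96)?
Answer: 186188220/228400493 ≈ 0.81518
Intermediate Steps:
S = 24896 (S = -(593 + 5*37)*(-96)/3 = -(593 + 185)*(-96)/3 = -778*(-96)/3 = -⅓*(-74688) = 24896)
t(l) = (58 + l)/(2*l) (t(l) = (58 + l)/((2*l)) = (58 + l)*(1/(2*l)) = (58 + l)/(2*l))
(244942 + S)/(t(-345/634) + 331068) = (244942 + 24896)/((58 - 345/634)/(2*((-345/634))) + 331068) = 269838/((58 - 345*1/634)/(2*((-345*1/634))) + 331068) = 269838/((58 - 345/634)/(2*(-345/634)) + 331068) = 269838/((½)*(-634/345)*(36427/634) + 331068) = 269838/(-36427/690 + 331068) = 269838/(228400493/690) = 269838*(690/228400493) = 186188220/228400493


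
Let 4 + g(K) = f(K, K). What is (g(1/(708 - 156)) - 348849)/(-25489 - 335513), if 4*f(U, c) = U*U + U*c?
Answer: 212593809023/219997506816 ≈ 0.96635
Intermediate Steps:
f(U, c) = U²/4 + U*c/4 (f(U, c) = (U*U + U*c)/4 = (U² + U*c)/4 = U²/4 + U*c/4)
g(K) = -4 + K²/2 (g(K) = -4 + K*(K + K)/4 = -4 + K*(2*K)/4 = -4 + K²/2)
(g(1/(708 - 156)) - 348849)/(-25489 - 335513) = ((-4 + (1/(708 - 156))²/2) - 348849)/(-25489 - 335513) = ((-4 + (1/552)²/2) - 348849)/(-361002) = ((-4 + (1/552)²/2) - 348849)*(-1/361002) = ((-4 + (½)*(1/304704)) - 348849)*(-1/361002) = ((-4 + 1/609408) - 348849)*(-1/361002) = (-2437631/609408 - 348849)*(-1/361002) = -212593809023/609408*(-1/361002) = 212593809023/219997506816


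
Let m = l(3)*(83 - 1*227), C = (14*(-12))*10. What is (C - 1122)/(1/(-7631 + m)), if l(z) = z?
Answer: 22592526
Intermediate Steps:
C = -1680 (C = -168*10 = -1680)
m = -432 (m = 3*(83 - 1*227) = 3*(83 - 227) = 3*(-144) = -432)
(C - 1122)/(1/(-7631 + m)) = (-1680 - 1122)/(1/(-7631 - 432)) = -2802/(1/(-8063)) = -2802/(-1/8063) = -2802*(-8063) = 22592526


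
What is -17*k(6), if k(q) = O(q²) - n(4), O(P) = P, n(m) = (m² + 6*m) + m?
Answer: 136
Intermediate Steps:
n(m) = m² + 7*m
k(q) = -44 + q² (k(q) = q² - 4*(7 + 4) = q² - 4*11 = q² - 1*44 = q² - 44 = -44 + q²)
-17*k(6) = -17*(-44 + 6²) = -17*(-44 + 36) = -17*(-8) = 136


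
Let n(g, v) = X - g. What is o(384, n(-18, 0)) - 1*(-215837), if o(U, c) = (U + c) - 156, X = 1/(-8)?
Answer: 1728663/8 ≈ 2.1608e+5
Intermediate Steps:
X = -⅛ ≈ -0.12500
n(g, v) = -⅛ - g
o(U, c) = -156 + U + c
o(384, n(-18, 0)) - 1*(-215837) = (-156 + 384 + (-⅛ - 1*(-18))) - 1*(-215837) = (-156 + 384 + (-⅛ + 18)) + 215837 = (-156 + 384 + 143/8) + 215837 = 1967/8 + 215837 = 1728663/8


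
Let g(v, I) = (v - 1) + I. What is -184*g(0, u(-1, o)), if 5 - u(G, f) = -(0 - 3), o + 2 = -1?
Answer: -184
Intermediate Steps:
o = -3 (o = -2 - 1 = -3)
u(G, f) = 2 (u(G, f) = 5 - (-1)*(0 - 3) = 5 - (-1)*(-3) = 5 - 1*3 = 5 - 3 = 2)
g(v, I) = -1 + I + v (g(v, I) = (-1 + v) + I = -1 + I + v)
-184*g(0, u(-1, o)) = -184*(-1 + 2 + 0) = -184*1 = -184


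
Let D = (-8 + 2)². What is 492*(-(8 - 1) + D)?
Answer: 14268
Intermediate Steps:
D = 36 (D = (-6)² = 36)
492*(-(8 - 1) + D) = 492*(-(8 - 1) + 36) = 492*(-1*7 + 36) = 492*(-7 + 36) = 492*29 = 14268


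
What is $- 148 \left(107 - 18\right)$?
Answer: $-13172$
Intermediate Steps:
$- 148 \left(107 - 18\right) = \left(-148\right) 89 = -13172$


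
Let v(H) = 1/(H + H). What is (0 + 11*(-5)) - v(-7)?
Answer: -769/14 ≈ -54.929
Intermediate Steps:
v(H) = 1/(2*H)
(0 + 11*(-5)) - v(-7) = (0 + 11*(-5)) - 1/(2*(-7)) = (0 - 55) - (-1)/(2*7) = -55 - 1*(-1/14) = -55 + 1/14 = -769/14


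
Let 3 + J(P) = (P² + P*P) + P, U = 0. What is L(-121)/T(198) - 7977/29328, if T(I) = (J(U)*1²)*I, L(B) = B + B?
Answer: 35743/263952 ≈ 0.13541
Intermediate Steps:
J(P) = -3 + P + 2*P² (J(P) = -3 + ((P² + P*P) + P) = -3 + ((P² + P²) + P) = -3 + (2*P² + P) = -3 + (P + 2*P²) = -3 + P + 2*P²)
L(B) = 2*B
T(I) = -3*I (T(I) = ((-3 + 0 + 2*0²)*1²)*I = ((-3 + 0 + 2*0)*1)*I = ((-3 + 0 + 0)*1)*I = (-3*1)*I = -3*I)
L(-121)/T(198) - 7977/29328 = (2*(-121))/((-3*198)) - 7977/29328 = -242/(-594) - 7977*1/29328 = -242*(-1/594) - 2659/9776 = 11/27 - 2659/9776 = 35743/263952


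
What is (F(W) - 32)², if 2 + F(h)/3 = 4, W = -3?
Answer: 676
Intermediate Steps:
F(h) = 6 (F(h) = -6 + 3*4 = -6 + 12 = 6)
(F(W) - 32)² = (6 - 32)² = (-26)² = 676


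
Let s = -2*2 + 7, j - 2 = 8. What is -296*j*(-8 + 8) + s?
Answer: 3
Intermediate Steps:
j = 10 (j = 2 + 8 = 10)
s = 3 (s = -4 + 7 = 3)
-296*j*(-8 + 8) + s = -2960*(-8 + 8) + 3 = -2960*0 + 3 = -296*0 + 3 = 0 + 3 = 3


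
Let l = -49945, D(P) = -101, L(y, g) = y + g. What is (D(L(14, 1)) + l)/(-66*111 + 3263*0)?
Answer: 8341/1221 ≈ 6.8313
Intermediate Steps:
L(y, g) = g + y
(D(L(14, 1)) + l)/(-66*111 + 3263*0) = (-101 - 49945)/(-66*111 + 3263*0) = -50046/(-7326 + 0) = -50046/(-7326) = -50046*(-1/7326) = 8341/1221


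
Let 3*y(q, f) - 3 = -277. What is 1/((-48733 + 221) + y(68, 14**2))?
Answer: -3/145810 ≈ -2.0575e-5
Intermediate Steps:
y(q, f) = -274/3 (y(q, f) = 1 + (1/3)*(-277) = 1 - 277/3 = -274/3)
1/((-48733 + 221) + y(68, 14**2)) = 1/((-48733 + 221) - 274/3) = 1/(-48512 - 274/3) = 1/(-145810/3) = -3/145810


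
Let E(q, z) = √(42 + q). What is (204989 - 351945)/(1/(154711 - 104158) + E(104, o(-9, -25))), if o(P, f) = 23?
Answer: 7429066668/373118448113 - 375561607267404*√146/373118448113 ≈ -12162.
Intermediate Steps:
(204989 - 351945)/(1/(154711 - 104158) + E(104, o(-9, -25))) = (204989 - 351945)/(1/(154711 - 104158) + √(42 + 104)) = -146956/(1/50553 + √146)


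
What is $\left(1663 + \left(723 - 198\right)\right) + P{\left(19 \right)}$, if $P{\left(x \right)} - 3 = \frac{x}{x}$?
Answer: $2192$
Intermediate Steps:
$P{\left(x \right)} = 4$ ($P{\left(x \right)} = 3 + \frac{x}{x} = 3 + 1 = 4$)
$\left(1663 + \left(723 - 198\right)\right) + P{\left(19 \right)} = \left(1663 + \left(723 - 198\right)\right) + 4 = \left(1663 + 525\right) + 4 = 2188 + 4 = 2192$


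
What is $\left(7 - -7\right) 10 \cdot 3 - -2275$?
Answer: $2695$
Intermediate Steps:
$\left(7 - -7\right) 10 \cdot 3 - -2275 = \left(7 + 7\right) 10 \cdot 3 + 2275 = 14 \cdot 10 \cdot 3 + 2275 = 140 \cdot 3 + 2275 = 420 + 2275 = 2695$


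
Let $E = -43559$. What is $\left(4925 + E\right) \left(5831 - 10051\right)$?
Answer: $163035480$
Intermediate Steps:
$\left(4925 + E\right) \left(5831 - 10051\right) = \left(4925 - 43559\right) \left(5831 - 10051\right) = \left(-38634\right) \left(-4220\right) = 163035480$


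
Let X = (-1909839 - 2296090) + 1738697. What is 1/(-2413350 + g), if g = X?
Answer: -1/4880582 ≈ -2.0489e-7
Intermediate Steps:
X = -2467232 (X = -4205929 + 1738697 = -2467232)
g = -2467232
1/(-2413350 + g) = 1/(-2413350 - 2467232) = 1/(-4880582) = -1/4880582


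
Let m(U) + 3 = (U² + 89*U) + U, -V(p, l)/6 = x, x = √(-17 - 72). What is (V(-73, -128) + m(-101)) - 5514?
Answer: -4406 - 6*I*√89 ≈ -4406.0 - 56.604*I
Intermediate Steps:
x = I*√89 (x = √(-89) = I*√89 ≈ 9.434*I)
V(p, l) = -6*I*√89
m(U) = -3 + U² + 90*U (m(U) = -3 + ((U² + 89*U) + U) = -3 + (U² + 90*U) = -3 + U² + 90*U)
(V(-73, -128) + m(-101)) - 5514 = (-6*I*√89 + (-3 + (-101)² + 90*(-101))) - 5514 = (-6*I*√89 + (-3 + 10201 - 9090)) - 5514 = (-6*I*√89 + 1108) - 5514 = (1108 - 6*I*√89) - 5514 = -4406 - 6*I*√89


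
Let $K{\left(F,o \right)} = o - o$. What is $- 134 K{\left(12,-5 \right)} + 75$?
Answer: $75$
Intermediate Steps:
$K{\left(F,o \right)} = 0$
$- 134 K{\left(12,-5 \right)} + 75 = \left(-134\right) 0 + 75 = 0 + 75 = 75$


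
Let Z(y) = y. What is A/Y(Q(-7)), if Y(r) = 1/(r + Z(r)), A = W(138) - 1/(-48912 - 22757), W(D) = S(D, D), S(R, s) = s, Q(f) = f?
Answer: -138464522/71669 ≈ -1932.0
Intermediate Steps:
W(D) = D
A = 9890323/71669 (A = 138 - 1/(-48912 - 22757) = 138 - 1/(-71669) = 138 - 1*(-1/71669) = 138 + 1/71669 = 9890323/71669 ≈ 138.00)
Y(r) = 1/(2*r) (Y(r) = 1/(r + r) = 1/(2*r))
A/Y(Q(-7)) = 9890323/(71669*(((1/2)/(-7)))) = 9890323/(71669*(((1/2)*(-1/7)))) = 9890323/(71669*(-1/14)) = (9890323/71669)*(-14) = -138464522/71669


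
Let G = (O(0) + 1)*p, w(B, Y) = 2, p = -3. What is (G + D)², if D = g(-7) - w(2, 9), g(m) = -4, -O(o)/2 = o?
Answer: 81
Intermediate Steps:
O(o) = -2*o
G = -3 (G = (-2*0 + 1)*(-3) = (0 + 1)*(-3) = 1*(-3) = -3)
D = -6 (D = -4 - 1*2 = -4 - 2 = -6)
(G + D)² = (-3 - 6)² = (-9)² = 81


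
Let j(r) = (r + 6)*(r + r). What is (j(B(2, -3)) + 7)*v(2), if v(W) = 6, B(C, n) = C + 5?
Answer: 1134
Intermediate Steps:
B(C, n) = 5 + C
j(r) = 2*r*(6 + r) (j(r) = (6 + r)*(2*r) = 2*r*(6 + r))
(j(B(2, -3)) + 7)*v(2) = (2*(5 + 2)*(6 + (5 + 2)) + 7)*6 = (2*7*(6 + 7) + 7)*6 = (2*7*13 + 7)*6 = (182 + 7)*6 = 189*6 = 1134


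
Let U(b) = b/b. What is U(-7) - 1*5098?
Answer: -5097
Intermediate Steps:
U(b) = 1
U(-7) - 1*5098 = 1 - 1*5098 = 1 - 5098 = -5097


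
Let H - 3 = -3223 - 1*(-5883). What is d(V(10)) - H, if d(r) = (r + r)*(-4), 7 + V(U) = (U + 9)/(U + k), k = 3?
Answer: -34043/13 ≈ -2618.7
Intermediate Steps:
V(U) = -7 + (9 + U)/(3 + U) (V(U) = -7 + (U + 9)/(U + 3) = -7 + (9 + U)/(3 + U))
H = 2663 (H = 3 + (-3223 - 1*(-5883)) = 3 + (-3223 + 5883) = 3 + 2660 = 2663)
d(r) = -8*r (d(r) = (2*r)*(-4) = -8*r)
d(V(10)) - H = -48*(-2 - 1*10)/(3 + 10) - 1*2663 = -48*(-2 - 10)/13 - 2663 = -48*(-12)/13 - 2663 = -8*(-72/13) - 2663 = 576/13 - 2663 = -34043/13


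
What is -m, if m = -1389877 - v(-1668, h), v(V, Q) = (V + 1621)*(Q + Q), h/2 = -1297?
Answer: 1633713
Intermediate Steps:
h = -2594 (h = 2*(-1297) = -2594)
v(V, Q) = 2*Q*(1621 + V) (v(V, Q) = (1621 + V)*(2*Q) = 2*Q*(1621 + V))
m = -1633713 (m = -1389877 - 2*(-2594)*(1621 - 1668) = -1389877 - 2*(-2594)*(-47) = -1389877 - 1*243836 = -1389877 - 243836 = -1633713)
-m = -1*(-1633713) = 1633713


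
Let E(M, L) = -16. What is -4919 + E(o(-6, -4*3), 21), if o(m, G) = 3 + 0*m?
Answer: -4935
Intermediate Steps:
o(m, G) = 3 (o(m, G) = 3 + 0 = 3)
-4919 + E(o(-6, -4*3), 21) = -4919 - 16 = -4935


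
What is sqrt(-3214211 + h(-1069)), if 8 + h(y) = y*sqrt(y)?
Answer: sqrt(-3214219 - 1069*I*sqrt(1069)) ≈ 9.747 - 1792.9*I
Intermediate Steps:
h(y) = -8 + y**(3/2) (h(y) = -8 + y*sqrt(y) = -8 + y**(3/2))
sqrt(-3214211 + h(-1069)) = sqrt(-3214211 + (-8 + (-1069)**(3/2))) = sqrt(-3214211 + (-8 - 1069*I*sqrt(1069))) = sqrt(-3214219 - 1069*I*sqrt(1069))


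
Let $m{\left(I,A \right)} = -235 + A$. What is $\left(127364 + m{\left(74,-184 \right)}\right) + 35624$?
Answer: $162569$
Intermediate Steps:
$\left(127364 + m{\left(74,-184 \right)}\right) + 35624 = \left(127364 - 419\right) + 35624 = 126945 + 35624 = 162569$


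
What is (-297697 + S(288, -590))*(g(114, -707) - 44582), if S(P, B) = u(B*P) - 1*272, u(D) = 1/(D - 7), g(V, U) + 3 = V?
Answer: 2251699176378344/169927 ≈ 1.3251e+10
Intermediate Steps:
g(V, U) = -3 + V
u(D) = 1/(-7 + D)
S(P, B) = -272 + 1/(-7 + B*P) (S(P, B) = 1/(-7 + B*P) - 1*272 = 1/(-7 + B*P) - 272 = -272 + 1/(-7 + B*P))
(-297697 + S(288, -590))*(g(114, -707) - 44582) = (-297697 + (1905 - 272*(-590)*288)/(-7 - 590*288))*((-3 + 114) - 44582) = (-297697 + (1905 + 46218240)/(-7 - 169920))*(111 - 44582) = (-297697 + 46220145/(-169927))*(-44471) = (-297697 - 1/169927*46220145)*(-44471) = (-297697 - 46220145/169927)*(-44471) = -50632978264/169927*(-44471) = 2251699176378344/169927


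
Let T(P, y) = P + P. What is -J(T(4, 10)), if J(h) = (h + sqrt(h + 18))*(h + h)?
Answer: -128 - 16*sqrt(26) ≈ -209.58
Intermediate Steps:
T(P, y) = 2*P
J(h) = 2*h*(h + sqrt(18 + h)) (J(h) = (h + sqrt(18 + h))*(2*h) = 2*h*(h + sqrt(18 + h)))
-J(T(4, 10)) = -2*2*4*(2*4 + sqrt(18 + 2*4)) = -2*8*(8 + sqrt(18 + 8)) = -2*8*(8 + sqrt(26)) = -(128 + 16*sqrt(26)) = -128 - 16*sqrt(26)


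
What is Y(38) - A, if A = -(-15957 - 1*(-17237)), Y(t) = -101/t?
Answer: 48539/38 ≈ 1277.3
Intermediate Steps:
A = -1280 (A = -(-15957 + 17237) = -1*1280 = -1280)
Y(38) - A = -101/38 - 1*(-1280) = -101*1/38 + 1280 = -101/38 + 1280 = 48539/38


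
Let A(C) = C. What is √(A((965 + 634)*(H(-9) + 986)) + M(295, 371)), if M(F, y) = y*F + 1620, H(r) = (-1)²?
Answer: √1689278 ≈ 1299.7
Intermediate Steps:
H(r) = 1
M(F, y) = 1620 + F*y (M(F, y) = F*y + 1620 = 1620 + F*y)
√(A((965 + 634)*(H(-9) + 986)) + M(295, 371)) = √((965 + 634)*(1 + 986) + (1620 + 295*371)) = √(1599*987 + (1620 + 109445)) = √(1578213 + 111065) = √1689278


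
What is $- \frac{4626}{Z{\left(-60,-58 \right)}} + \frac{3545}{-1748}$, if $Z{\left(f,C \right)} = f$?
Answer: $\frac{656129}{8740} \approx 75.072$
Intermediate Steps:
$- \frac{4626}{Z{\left(-60,-58 \right)}} + \frac{3545}{-1748} = - \frac{4626}{-60} + \frac{3545}{-1748} = \left(-4626\right) \left(- \frac{1}{60}\right) + 3545 \left(- \frac{1}{1748}\right) = \frac{771}{10} - \frac{3545}{1748} = \frac{656129}{8740}$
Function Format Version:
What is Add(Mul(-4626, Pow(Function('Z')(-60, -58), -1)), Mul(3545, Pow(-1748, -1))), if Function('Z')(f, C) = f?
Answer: Rational(656129, 8740) ≈ 75.072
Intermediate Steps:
Add(Mul(-4626, Pow(Function('Z')(-60, -58), -1)), Mul(3545, Pow(-1748, -1))) = Add(Mul(-4626, Pow(-60, -1)), Mul(3545, Pow(-1748, -1))) = Add(Mul(-4626, Rational(-1, 60)), Mul(3545, Rational(-1, 1748))) = Add(Rational(771, 10), Rational(-3545, 1748)) = Rational(656129, 8740)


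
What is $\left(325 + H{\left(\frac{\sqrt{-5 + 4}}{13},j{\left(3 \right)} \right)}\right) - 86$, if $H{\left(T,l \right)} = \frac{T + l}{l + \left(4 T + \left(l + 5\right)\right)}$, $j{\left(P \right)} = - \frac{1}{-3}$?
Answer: $\frac{11710324}{48985} + \frac{507 i}{48985} \approx 239.06 + 0.01035 i$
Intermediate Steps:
$j{\left(P \right)} = \frac{1}{3}$ ($j{\left(P \right)} = \left(-1\right) \left(- \frac{1}{3}\right) = \frac{1}{3}$)
$H{\left(T,l \right)} = \frac{T + l}{5 + 2 l + 4 T}$ ($H{\left(T,l \right)} = \frac{T + l}{l + \left(4 T + \left(5 + l\right)\right)} = \frac{T + l}{l + \left(5 + l + 4 T\right)} = \frac{T + l}{5 + 2 l + 4 T}$)
$\left(325 + H{\left(\frac{\sqrt{-5 + 4}}{13},j{\left(3 \right)} \right)}\right) - 86 = \left(325 + \frac{\frac{\sqrt{-5 + 4}}{13} + \frac{1}{3}}{5 + 2 \cdot \frac{1}{3} + 4 \frac{\sqrt{-5 + 4}}{13}}\right) - 86 = \left(325 + \frac{\sqrt{-1} \cdot \frac{1}{13} + \frac{1}{3}}{5 + \frac{2}{3} + 4 \sqrt{-1} \cdot \frac{1}{13}}\right) - 86 = \left(325 + \frac{i \frac{1}{13} + \frac{1}{3}}{5 + \frac{2}{3} + 4 i \frac{1}{13}}\right) - 86 = \left(325 + \frac{\frac{i}{13} + \frac{1}{3}}{5 + \frac{2}{3} + 4 \frac{i}{13}}\right) - 86 = \left(325 + \frac{\frac{1}{3} + \frac{i}{13}}{5 + \frac{2}{3} + \frac{4 i}{13}}\right) - 86 = \left(325 + \frac{\frac{1}{3} + \frac{i}{13}}{\frac{17}{3} + \frac{4 i}{13}}\right) - 86 = \left(325 + \frac{1521 \left(\frac{17}{3} - \frac{4 i}{13}\right)}{48985} \left(\frac{1}{3} + \frac{i}{13}\right)\right) - 86 = \left(325 + \frac{1521 \left(\frac{1}{3} + \frac{i}{13}\right) \left(\frac{17}{3} - \frac{4 i}{13}\right)}{48985}\right) - 86 = 239 + \frac{1521 \left(\frac{1}{3} + \frac{i}{13}\right) \left(\frac{17}{3} - \frac{4 i}{13}\right)}{48985}$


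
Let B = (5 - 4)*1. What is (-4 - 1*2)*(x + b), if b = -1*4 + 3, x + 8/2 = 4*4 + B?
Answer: -72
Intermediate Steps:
B = 1 (B = 1*1 = 1)
x = 13 (x = -4 + (4*4 + 1) = -4 + (16 + 1) = -4 + 17 = 13)
b = -1 (b = -4 + 3 = -1)
(-4 - 1*2)*(x + b) = (-4 - 1*2)*(13 - 1) = (-4 - 2)*12 = -6*12 = -72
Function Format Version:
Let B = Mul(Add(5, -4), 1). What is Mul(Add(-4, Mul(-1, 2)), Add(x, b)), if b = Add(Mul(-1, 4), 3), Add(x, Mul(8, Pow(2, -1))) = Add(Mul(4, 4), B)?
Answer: -72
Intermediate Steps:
B = 1 (B = Mul(1, 1) = 1)
x = 13 (x = Add(-4, Add(Mul(4, 4), 1)) = Add(-4, Add(16, 1)) = Add(-4, 17) = 13)
b = -1 (b = Add(-4, 3) = -1)
Mul(Add(-4, Mul(-1, 2)), Add(x, b)) = Mul(Add(-4, Mul(-1, 2)), Add(13, -1)) = Mul(Add(-4, -2), 12) = Mul(-6, 12) = -72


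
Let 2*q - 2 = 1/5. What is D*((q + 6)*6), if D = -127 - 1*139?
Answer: -56658/5 ≈ -11332.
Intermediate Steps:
q = 11/10 (q = 1 + (1/5)/2 = 1 + (1*(1/5))/2 = 1 + (1/2)*(1/5) = 1 + 1/10 = 11/10 ≈ 1.1000)
D = -266 (D = -127 - 139 = -266)
D*((q + 6)*6) = -266*(11/10 + 6)*6 = -9443*6/5 = -266*213/5 = -56658/5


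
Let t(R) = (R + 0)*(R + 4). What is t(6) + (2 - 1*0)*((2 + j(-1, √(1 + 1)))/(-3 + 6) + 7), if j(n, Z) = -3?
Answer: 220/3 ≈ 73.333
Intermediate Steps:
t(R) = R*(4 + R)
t(6) + (2 - 1*0)*((2 + j(-1, √(1 + 1)))/(-3 + 6) + 7) = 6*(4 + 6) + (2 - 1*0)*((2 - 3)/(-3 + 6) + 7) = 6*10 + (2 + 0)*(-1/3 + 7) = 60 + 2*(-1*⅓ + 7) = 60 + 2*(-⅓ + 7) = 60 + 2*(20/3) = 60 + 40/3 = 220/3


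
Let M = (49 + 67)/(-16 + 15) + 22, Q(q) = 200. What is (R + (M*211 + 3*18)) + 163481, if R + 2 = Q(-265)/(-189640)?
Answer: 681276954/4741 ≈ 1.4370e+5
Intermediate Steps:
M = -94 (M = 116/(-1) + 22 = 116*(-1) + 22 = -116 + 22 = -94)
R = -9487/4741 (R = -2 + 200/(-189640) = -2 + 200*(-1/189640) = -2 - 5/4741 = -9487/4741 ≈ -2.0011)
(R + (M*211 + 3*18)) + 163481 = (-9487/4741 + (-94*211 + 3*18)) + 163481 = (-9487/4741 + (-19834 + 54)) + 163481 = (-9487/4741 - 19780) + 163481 = -93786467/4741 + 163481 = 681276954/4741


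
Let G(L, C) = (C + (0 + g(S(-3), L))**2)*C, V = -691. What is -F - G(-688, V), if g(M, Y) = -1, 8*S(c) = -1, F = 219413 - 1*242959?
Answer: -453244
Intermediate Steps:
F = -23546 (F = 219413 - 242959 = -23546)
S(c) = -1/8 (S(c) = (1/8)*(-1) = -1/8)
G(L, C) = C*(1 + C) (G(L, C) = (C + (0 - 1)**2)*C = (C + (-1)**2)*C = (C + 1)*C = (1 + C)*C = C*(1 + C))
-F - G(-688, V) = -1*(-23546) - (-691)*(1 - 691) = 23546 - (-691)*(-690) = 23546 - 1*476790 = 23546 - 476790 = -453244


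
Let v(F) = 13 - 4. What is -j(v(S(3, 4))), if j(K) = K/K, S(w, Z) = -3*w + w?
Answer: -1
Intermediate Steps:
S(w, Z) = -2*w
v(F) = 9
j(K) = 1
-j(v(S(3, 4))) = -1*1 = -1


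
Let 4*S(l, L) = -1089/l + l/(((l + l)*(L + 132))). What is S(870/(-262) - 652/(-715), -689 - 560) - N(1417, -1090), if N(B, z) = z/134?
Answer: 16366080635919/135077210456 ≈ 121.16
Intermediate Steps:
N(B, z) = z/134 (N(B, z) = z*(1/134) = z/134)
S(l, L) = -1089/(4*l) + 1/(8*(132 + L)) (S(l, L) = (-1089/l + l/(((l + l)*(L + 132))))/4 = (-1089/l + l/(((2*l)*(132 + L))))/4 = (-1089/l + l/((2*l*(132 + L))))/4 = (-1089/l + l*(1/(2*l*(132 + L))))/4 = (-1089/l + 1/(2*(132 + L)))/4 = (1/(2*(132 + L)) - 1089/l)/4 = -1089/(4*l) + 1/(8*(132 + L)))
S(870/(-262) - 652/(-715), -689 - 560) - N(1417, -1090) = (-287496 + (870/(-262) - 652/(-715)) - 2178*(-689 - 560))/(8*(870/(-262) - 652/(-715))*(132 + (-689 - 560))) - (-1090)/134 = (-287496 + (870*(-1/262) - 652*(-1/715)) - 2178*(-1249))/(8*(870*(-1/262) - 652*(-1/715))*(132 - 1249)) - 1*(-545/67) = (⅛)*(-287496 + (-435/131 + 652/715) + 2720322)/((-435/131 + 652/715)*(-1117)) + 545/67 = (⅛)*(-1/1117)*(-287496 - 225613/93665 + 2720322)/(-225613/93665) + 545/67 = (⅛)*(-93665/225613)*(-1/1117)*(227870421677/93665) + 545/67 = 227870421677/2016077768 + 545/67 = 16366080635919/135077210456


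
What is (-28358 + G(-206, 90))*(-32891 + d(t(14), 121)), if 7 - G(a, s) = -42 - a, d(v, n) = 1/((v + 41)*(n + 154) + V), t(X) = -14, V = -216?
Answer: 2253742127090/2403 ≈ 9.3789e+8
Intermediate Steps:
d(v, n) = 1/(-216 + (41 + v)*(154 + n)) (d(v, n) = 1/((v + 41)*(n + 154) - 216) = 1/((41 + v)*(154 + n) - 216) = 1/(-216 + (41 + v)*(154 + n)))
G(a, s) = 49 + a (G(a, s) = 7 - (-42 - a) = 7 + (42 + a) = 49 + a)
(-28358 + G(-206, 90))*(-32891 + d(t(14), 121)) = (-28358 + (49 - 206))*(-32891 + 1/(6098 + 41*121 + 154*(-14) + 121*(-14))) = (-28358 - 157)*(-32891 + 1/(6098 + 4961 - 2156 - 1694)) = -28515*(-32891 + 1/7209) = -28515*(-237111218/7209) = 2253742127090/2403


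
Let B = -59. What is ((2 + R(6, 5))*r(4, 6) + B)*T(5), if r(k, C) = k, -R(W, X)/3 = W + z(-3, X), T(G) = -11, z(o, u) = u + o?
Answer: 1617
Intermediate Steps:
z(o, u) = o + u
R(W, X) = 9 - 3*W - 3*X (R(W, X) = -3*(W + (-3 + X)) = -3*(-3 + W + X) = 9 - 3*W - 3*X)
((2 + R(6, 5))*r(4, 6) + B)*T(5) = ((2 + (9 - 3*6 - 3*5))*4 - 59)*(-11) = ((2 + (9 - 18 - 15))*4 - 59)*(-11) = ((2 - 24)*4 - 59)*(-11) = (-22*4 - 59)*(-11) = (-88 - 59)*(-11) = -147*(-11) = 1617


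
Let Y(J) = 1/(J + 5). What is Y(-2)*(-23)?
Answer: -23/3 ≈ -7.6667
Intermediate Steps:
Y(J) = 1/(5 + J)
Y(-2)*(-23) = -23/(5 - 2) = -23/3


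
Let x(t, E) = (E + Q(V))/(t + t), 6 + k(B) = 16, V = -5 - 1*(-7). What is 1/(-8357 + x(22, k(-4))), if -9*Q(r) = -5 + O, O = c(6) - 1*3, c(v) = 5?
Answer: -132/1103093 ≈ -0.00011966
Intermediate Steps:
V = 2 (V = -5 + 7 = 2)
O = 2 (O = 5 - 1*3 = 5 - 3 = 2)
k(B) = 10 (k(B) = -6 + 16 = 10)
Q(r) = ⅓ (Q(r) = -(-5 + 2)/9 = -⅑*(-3) = ⅓)
x(t, E) = (⅓ + E)/(2*t) (x(t, E) = (E + ⅓)/(t + t) = (⅓ + E)/((2*t)) = (⅓ + E)*(1/(2*t)) = (⅓ + E)/(2*t))
1/(-8357 + x(22, k(-4))) = 1/(-8357 + (⅙)*(1 + 3*10)/22) = 1/(-8357 + (⅙)*(1/22)*(1 + 30)) = 1/(-8357 + (⅙)*(1/22)*31) = 1/(-8357 + 31/132) = 1/(-1103093/132) = -132/1103093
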